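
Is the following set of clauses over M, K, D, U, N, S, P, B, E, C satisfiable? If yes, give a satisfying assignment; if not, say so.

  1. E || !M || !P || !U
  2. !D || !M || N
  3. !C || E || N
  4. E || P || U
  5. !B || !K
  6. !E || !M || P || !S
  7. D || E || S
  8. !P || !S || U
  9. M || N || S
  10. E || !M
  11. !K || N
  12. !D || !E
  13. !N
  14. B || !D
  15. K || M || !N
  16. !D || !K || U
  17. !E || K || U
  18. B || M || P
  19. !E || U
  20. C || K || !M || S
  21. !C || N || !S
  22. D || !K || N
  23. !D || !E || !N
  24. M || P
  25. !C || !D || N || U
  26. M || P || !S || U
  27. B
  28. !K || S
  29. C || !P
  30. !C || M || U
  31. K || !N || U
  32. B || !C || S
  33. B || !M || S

M = True, K = False, D = False, U = True, N = False, S = False, P = False, B = True, E = True, C = True

Unit clause (!N) forces N = False.
Unit clause (B) forces B = True.
In (!B || !K) only !K is left, so K = False.
Set M = True.
  then (!D || !M || N) forces D = False.
  then (E || !M) forces E = True.
  then (!E || K || U) forces U = True.
Try S = True:
  (!E || !M || P || !S) forces P = True.
  (!C || N || !S) forces C = False.
  clause (C || !P) is falsified — backtrack.
So S = False.
  then (C || K || !M || S) forces C = True.
Set P = False.
All clauses satisfied.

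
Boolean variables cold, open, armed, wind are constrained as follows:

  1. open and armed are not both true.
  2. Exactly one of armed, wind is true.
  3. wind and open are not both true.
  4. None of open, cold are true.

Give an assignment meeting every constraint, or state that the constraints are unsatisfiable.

cold = False, open = False, armed = True, wind = False

  (1) open=F, armed=T — not both ✓
  (2) {armed, wind}: 1 true — exactly one ✓
  (3) wind=F, open=F — not both ✓
  (4) {open, cold}: 0 true — none ✓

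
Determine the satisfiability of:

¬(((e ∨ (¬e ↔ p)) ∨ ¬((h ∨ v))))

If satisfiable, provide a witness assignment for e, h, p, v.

e=F, h=T, p=F, v=T

  ¬(((e ∨ (¬e ↔ p)) ∨ ¬((h ∨ v)))) = True
    (e ∨ (¬e ↔ p)) ∨ ¬((h ∨ v)) = False
      e ∨ (¬e ↔ p) = False
        ¬e ↔ p = False
          ¬e = True
      ¬((h ∨ v)) = False
        h ∨ v = True
The formula evaluates to True.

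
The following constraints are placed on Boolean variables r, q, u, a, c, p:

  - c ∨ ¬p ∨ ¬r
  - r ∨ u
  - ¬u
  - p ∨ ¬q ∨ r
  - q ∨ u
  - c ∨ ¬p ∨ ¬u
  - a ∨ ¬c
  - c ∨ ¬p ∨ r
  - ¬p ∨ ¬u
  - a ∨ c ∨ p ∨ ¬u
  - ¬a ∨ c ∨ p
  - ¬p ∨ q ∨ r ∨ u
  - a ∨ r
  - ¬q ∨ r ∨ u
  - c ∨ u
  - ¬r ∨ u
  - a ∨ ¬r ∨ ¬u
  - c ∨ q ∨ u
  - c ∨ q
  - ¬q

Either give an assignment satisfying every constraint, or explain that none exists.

Case q = True:
  Clause (¬q) is falsified — contradiction.
Case q = False:
  (¬u) forces u = False.
  Clause (q ∨ u) is falsified — contradiction.
Both cases fail, so the formula is unsatisfiable.

Unsatisfiable — no assignment works.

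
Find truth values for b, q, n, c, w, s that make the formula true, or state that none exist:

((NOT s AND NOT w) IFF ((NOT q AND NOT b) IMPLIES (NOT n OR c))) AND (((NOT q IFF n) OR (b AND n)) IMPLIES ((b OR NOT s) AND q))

b = False, q = True, n = True, c = False, w = False, s = False

  (NOT s AND NOT w) IFF ((NOT q AND NOT b) IMPLIES (NOT n OR c)) = True
    NOT s AND NOT w = True
      NOT s = True
      NOT w = True
    (NOT q AND NOT b) IMPLIES (NOT n OR c) = True
      NOT q AND NOT b = False
        NOT q = False
        NOT b = True
      NOT n OR c = False
        NOT n = False
  ((NOT q IFF n) OR (b AND n)) IMPLIES ((b OR NOT s) AND q) = True
    (NOT q IFF n) OR (b AND n) = False
      NOT q IFF n = False
        NOT q = False
      b AND n = False
    (b OR NOT s) AND q = True
      b OR NOT s = True
        NOT s = True
Both conjuncts True, so the formula holds.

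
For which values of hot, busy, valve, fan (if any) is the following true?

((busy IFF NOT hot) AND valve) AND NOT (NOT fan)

hot = True; busy = False; valve = True; fan = True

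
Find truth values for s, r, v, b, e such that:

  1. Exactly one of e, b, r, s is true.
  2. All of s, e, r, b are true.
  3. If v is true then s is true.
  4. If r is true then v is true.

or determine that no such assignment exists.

Unsatisfiable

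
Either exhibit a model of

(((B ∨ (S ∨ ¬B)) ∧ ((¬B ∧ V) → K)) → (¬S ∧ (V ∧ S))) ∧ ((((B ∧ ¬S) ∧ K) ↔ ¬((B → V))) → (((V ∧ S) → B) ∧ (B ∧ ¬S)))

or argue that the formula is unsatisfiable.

Unsatisfiable — no assignment works.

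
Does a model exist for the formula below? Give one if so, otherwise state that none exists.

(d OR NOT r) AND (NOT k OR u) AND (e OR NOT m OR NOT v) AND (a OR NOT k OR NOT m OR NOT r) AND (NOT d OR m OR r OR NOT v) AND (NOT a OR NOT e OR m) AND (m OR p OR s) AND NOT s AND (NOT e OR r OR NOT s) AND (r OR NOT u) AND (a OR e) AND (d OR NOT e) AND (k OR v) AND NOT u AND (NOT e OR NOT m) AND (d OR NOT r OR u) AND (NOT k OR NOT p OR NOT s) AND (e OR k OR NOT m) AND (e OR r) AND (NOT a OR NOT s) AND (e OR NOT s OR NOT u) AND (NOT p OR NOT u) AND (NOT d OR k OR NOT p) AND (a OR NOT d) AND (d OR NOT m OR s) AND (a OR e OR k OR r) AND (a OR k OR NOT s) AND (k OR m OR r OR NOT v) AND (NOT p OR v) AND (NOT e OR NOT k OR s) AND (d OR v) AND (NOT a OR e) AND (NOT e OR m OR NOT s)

Case a = True:
  (NOT s) forces s = False.
  (NOT u) forces u = False.
  (NOT k OR u) forces k = False.
  (k OR v) forces v = True.
  (NOT a OR e) forces e = True.
  (NOT a OR NOT e OR m) forces m = True.
  Clause (NOT e OR NOT m) is falsified — contradiction.
Case a = False:
  (NOT s) forces s = False.
  (a OR e) forces e = True.
  (d OR NOT e) forces d = True.
  Clause (a OR NOT d) is falsified — contradiction.
Both cases fail, so the formula is unsatisfiable.

UNSATISFIABLE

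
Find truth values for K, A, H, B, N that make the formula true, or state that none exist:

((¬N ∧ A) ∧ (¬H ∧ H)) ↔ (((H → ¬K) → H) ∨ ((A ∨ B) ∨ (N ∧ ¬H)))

K = False; A = False; H = False; B = False; N = False

  ((¬N ∧ A) ∧ (¬H ∧ H)) ↔ (((H → ¬K) → H) ∨ ((A ∨ B) ∨ (N ∧ ¬H))) = True
    (¬N ∧ A) ∧ (¬H ∧ H) = False
      ¬N ∧ A = False
        ¬N = True
      ¬H ∧ H = False
        ¬H = True
    ((H → ¬K) → H) ∨ ((A ∨ B) ∨ (N ∧ ¬H)) = False
      (H → ¬K) → H = False
        H → ¬K = True
          ¬K = True
      (A ∨ B) ∨ (N ∧ ¬H) = False
        A ∨ B = False
        N ∧ ¬H = False
          ¬H = True
The formula evaluates to True.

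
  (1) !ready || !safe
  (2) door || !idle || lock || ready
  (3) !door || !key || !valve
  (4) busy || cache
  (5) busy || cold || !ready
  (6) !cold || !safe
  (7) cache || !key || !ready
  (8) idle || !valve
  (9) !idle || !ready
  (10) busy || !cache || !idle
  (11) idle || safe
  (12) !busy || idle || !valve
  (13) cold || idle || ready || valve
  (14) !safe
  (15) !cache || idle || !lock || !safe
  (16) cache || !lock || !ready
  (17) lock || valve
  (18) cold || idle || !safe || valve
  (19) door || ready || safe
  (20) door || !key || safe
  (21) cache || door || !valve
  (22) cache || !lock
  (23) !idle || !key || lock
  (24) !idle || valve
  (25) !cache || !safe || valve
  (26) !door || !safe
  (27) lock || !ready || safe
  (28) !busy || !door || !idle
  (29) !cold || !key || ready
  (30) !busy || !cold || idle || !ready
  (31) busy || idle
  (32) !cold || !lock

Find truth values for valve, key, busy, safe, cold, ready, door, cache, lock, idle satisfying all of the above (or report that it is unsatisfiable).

Case busy = True:
  (!safe) forces safe = False.
  (idle || safe) forces idle = True.
  (!idle || !ready) forces ready = False.
  (door || ready || safe) forces door = True.
  Clause (!busy || !door || !idle) is falsified — contradiction.
Case busy = False:
  (busy || cache) forces cache = True.
  (busy || !cache || !idle) forces idle = False.
  Clause (busy || idle) is falsified — contradiction.
Both cases fail, so the formula is unsatisfiable.

UNSATISFIABLE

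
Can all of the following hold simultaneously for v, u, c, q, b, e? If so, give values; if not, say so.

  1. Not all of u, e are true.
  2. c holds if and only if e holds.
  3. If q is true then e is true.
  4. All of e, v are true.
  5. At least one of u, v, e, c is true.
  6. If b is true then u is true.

v = True; u = False; c = True; q = False; b = False; e = True

  (1) {u, e}: 1/2 true — not all ✓
  (2) c=T, e=T — same ✓
  (3) q=F ⇒ e: vacuous ✓
  (4) {e, v}: all 2 true ✓
  (5) {u, v, e, c}: 3 true — at least one ✓
  (6) b=F ⇒ u: vacuous ✓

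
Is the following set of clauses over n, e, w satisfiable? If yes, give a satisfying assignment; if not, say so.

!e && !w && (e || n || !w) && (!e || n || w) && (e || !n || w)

n: False; e: False; w: False

Unit clause (!e) forces e = False.
Unit clause (!w) forces w = False.
In (e || !n || w) only !n is left, so n = False.
Check each clause:
  (!e): !e holds.
  (!w): !w holds.
  (e || n || !w): !w holds.
  (!e || n || w): !e holds.
  (e || !n || w): !n holds.
All clauses satisfied.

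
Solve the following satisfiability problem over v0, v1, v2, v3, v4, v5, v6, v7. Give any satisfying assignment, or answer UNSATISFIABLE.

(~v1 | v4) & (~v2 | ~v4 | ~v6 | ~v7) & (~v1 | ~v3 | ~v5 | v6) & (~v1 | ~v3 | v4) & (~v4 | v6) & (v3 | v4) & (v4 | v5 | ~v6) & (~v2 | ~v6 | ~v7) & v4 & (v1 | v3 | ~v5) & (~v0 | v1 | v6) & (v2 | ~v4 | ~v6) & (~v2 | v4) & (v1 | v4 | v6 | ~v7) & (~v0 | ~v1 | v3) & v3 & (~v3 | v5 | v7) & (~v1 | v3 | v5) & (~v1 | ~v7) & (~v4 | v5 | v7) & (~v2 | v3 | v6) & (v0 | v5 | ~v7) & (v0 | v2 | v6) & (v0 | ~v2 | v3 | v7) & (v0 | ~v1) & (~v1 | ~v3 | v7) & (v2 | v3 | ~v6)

v0 = True, v1 = False, v2 = True, v3 = True, v4 = True, v5 = True, v6 = True, v7 = False

Unit clause (v4) forces v4 = True.
Unit clause (v3) forces v3 = True.
In (~v4 | v6) only v6 is left, so v6 = True.
In (v2 | ~v4 | ~v6) only v2 is left, so v2 = True.
In (~v2 | ~v4 | ~v6 | ~v7) only ~v7 is left, so v7 = False.
In (~v3 | v5 | v7) only v5 is left, so v5 = True.
In (~v1 | ~v3 | v7) only ~v1 is left, so v1 = False.
Set v0 = True.
All clauses satisfied.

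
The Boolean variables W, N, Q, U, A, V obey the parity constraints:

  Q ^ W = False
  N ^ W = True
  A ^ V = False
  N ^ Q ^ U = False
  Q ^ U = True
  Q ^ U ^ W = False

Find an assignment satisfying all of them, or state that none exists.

Unsatisfiable

Adding constraints 2, 4, 6 mod 2: every variable appears an even number of times on the left, so the left side is 0.
But the right sides sum to 1 (mod 2). 0 ≠ 1 — the system is inconsistent.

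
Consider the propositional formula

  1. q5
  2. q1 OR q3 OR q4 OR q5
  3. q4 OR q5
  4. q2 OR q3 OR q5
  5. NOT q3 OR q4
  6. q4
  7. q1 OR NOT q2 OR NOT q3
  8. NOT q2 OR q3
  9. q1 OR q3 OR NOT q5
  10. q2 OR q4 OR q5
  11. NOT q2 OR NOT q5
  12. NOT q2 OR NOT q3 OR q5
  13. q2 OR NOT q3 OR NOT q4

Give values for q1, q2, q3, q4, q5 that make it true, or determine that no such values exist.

Unit clause (q5) forces q5 = True.
Unit clause (q4) forces q4 = True.
In (NOT q2 OR NOT q5) only NOT q2 is left, so q2 = False.
In (q2 OR NOT q3 OR NOT q4) only NOT q3 is left, so q3 = False.
In (q1 OR q3 OR NOT q5) only q1 is left, so q1 = True.
All clauses satisfied.

q1=T, q2=F, q3=F, q4=T, q5=T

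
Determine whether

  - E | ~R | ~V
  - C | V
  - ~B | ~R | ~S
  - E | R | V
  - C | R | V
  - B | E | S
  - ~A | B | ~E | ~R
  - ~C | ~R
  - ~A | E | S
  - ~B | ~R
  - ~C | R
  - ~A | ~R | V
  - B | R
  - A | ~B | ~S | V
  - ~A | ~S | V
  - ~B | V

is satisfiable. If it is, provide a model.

S=T; V=T; C=F; R=F; A=F; B=T; E=F

Set S = True.
Try V = False:
  (C | V) forces C = True.
  (~C | ~R) forces R = False.
  clause (~C | R) is falsified — backtrack.
So V = True.
Set C = False.
Set R = False.
  then (B | R) forces B = True.
Set A = False.
Set E = False.
All clauses satisfied.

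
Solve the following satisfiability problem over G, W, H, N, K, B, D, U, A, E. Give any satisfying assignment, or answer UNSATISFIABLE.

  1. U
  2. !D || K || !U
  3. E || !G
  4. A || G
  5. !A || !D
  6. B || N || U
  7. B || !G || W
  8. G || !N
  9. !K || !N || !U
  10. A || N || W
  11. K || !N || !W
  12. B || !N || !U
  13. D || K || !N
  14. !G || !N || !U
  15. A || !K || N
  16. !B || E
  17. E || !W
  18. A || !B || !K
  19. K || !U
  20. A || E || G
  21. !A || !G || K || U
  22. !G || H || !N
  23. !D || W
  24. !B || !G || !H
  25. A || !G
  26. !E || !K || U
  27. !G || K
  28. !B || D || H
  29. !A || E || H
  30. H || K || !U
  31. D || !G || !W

G=F; W=T; H=F; N=F; K=T; B=F; D=F; U=T; A=T; E=T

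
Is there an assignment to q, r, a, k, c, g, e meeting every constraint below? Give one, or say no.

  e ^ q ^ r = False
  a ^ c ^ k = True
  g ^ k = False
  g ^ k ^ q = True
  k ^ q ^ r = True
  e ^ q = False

q: True, r: False, a: False, k: False, c: True, g: False, e: True

e ^ q ^ r = T ^ T ^ F = False ✓
a ^ c ^ k = F ^ T ^ F = True ✓
g ^ k = F ^ F = False ✓
g ^ k ^ q = F ^ F ^ T = True ✓
k ^ q ^ r = F ^ T ^ F = True ✓
e ^ q = T ^ T = False ✓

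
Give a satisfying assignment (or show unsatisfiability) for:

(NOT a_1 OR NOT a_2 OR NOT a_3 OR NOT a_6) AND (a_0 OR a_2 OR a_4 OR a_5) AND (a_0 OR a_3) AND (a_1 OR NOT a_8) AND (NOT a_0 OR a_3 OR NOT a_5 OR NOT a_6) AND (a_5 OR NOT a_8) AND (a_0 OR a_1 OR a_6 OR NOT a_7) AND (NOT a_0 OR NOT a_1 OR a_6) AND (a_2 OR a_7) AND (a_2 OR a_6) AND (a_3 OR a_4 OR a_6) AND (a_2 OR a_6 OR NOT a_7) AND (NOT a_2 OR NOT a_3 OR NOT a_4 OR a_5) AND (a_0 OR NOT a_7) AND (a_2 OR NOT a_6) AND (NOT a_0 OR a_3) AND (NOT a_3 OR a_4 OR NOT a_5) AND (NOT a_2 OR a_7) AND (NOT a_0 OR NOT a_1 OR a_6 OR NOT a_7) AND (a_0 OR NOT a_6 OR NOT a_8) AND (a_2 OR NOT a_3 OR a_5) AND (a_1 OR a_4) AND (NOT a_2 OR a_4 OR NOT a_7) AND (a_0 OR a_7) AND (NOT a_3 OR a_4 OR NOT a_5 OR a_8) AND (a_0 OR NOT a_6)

a_0: True, a_1: False, a_2: True, a_3: True, a_4: True, a_5: True, a_6: True, a_7: True, a_8: False

Try a_0 = False:
  (a_0 OR a_3) forces a_3 = True.
  (a_0 OR NOT a_7) forces a_7 = False.
  clause (a_0 OR a_7) is falsified — backtrack.
So a_0 = True.
  then (NOT a_0 OR a_3) forces a_3 = True.
Set a_1 = False.
  then (a_1 OR NOT a_8) forces a_8 = False.
  then (a_1 OR a_4) forces a_4 = True.
Set a_2 = True.
  then (NOT a_2 OR NOT a_3 OR NOT a_4 OR a_5) forces a_5 = True.
  then (NOT a_2 OR a_7) forces a_7 = True.
Set a_6 = True.
All clauses satisfied.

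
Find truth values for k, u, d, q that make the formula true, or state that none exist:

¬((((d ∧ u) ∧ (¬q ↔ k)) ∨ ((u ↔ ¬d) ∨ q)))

k = True; u = False; d = False; q = False

  ¬((((d ∧ u) ∧ (¬q ↔ k)) ∨ ((u ↔ ¬d) ∨ q))) = True
    ((d ∧ u) ∧ (¬q ↔ k)) ∨ ((u ↔ ¬d) ∨ q) = False
      (d ∧ u) ∧ (¬q ↔ k) = False
        d ∧ u = False
        ¬q ↔ k = True
          ¬q = True
      (u ↔ ¬d) ∨ q = False
        u ↔ ¬d = False
          ¬d = True
The formula evaluates to True.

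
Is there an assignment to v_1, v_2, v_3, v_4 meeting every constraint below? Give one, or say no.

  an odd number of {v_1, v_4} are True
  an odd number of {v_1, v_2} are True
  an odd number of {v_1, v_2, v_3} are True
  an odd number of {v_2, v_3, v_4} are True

Adding constraints 1, 3, 4 mod 2: every variable appears an even number of times on the left, so the left side is 0.
But the right sides sum to 1 (mod 2). 0 ≠ 1 — the system is inconsistent.

UNSATISFIABLE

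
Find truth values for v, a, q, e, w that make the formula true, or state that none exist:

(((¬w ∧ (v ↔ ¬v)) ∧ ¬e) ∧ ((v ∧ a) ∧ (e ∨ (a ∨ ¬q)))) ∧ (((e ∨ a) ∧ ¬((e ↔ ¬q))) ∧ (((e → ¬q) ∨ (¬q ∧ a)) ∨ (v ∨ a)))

The formula is unsatisfiable.

The conjunct v ↔ ¬v is unsatisfiable on its own:
  v=F: evaluates to False.
  v=T: evaluates to False.
So the whole conjunction is unsatisfiable.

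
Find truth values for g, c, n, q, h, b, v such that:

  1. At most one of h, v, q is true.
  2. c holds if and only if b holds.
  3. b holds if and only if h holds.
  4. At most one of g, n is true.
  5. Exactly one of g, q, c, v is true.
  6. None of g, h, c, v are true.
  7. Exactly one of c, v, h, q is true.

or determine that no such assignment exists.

g = False, c = False, n = True, q = True, h = False, b = False, v = False

  (1) {h, v, q}: 1 true — at most one ✓
  (2) c=F, b=F — same ✓
  (3) b=F, h=F — same ✓
  (4) {g, n}: 1 true — at most one ✓
  (5) {g, q, c, v}: 1 true — exactly one ✓
  (6) {g, h, c, v}: 0 true — none ✓
  (7) {c, v, h, q}: 1 true — exactly one ✓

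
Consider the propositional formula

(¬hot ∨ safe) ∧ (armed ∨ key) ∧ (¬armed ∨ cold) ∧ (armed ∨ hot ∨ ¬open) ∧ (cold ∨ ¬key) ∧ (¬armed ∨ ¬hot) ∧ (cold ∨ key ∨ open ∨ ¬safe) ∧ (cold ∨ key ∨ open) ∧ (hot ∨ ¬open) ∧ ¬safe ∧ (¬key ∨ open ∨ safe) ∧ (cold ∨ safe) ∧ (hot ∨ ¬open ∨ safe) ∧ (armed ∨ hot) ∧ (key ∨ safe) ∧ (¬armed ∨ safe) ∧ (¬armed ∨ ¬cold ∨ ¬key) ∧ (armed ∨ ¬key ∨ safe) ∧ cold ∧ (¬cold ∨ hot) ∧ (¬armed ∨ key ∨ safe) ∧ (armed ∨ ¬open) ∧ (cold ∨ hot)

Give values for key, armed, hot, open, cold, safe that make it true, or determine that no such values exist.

Case cold = True:
  (¬safe) forces safe = False.
  (¬hot ∨ safe) forces hot = False.
  Clause (¬cold ∨ hot) is falsified — contradiction.
Case cold = False:
  Clause (cold) is falsified — contradiction.
Both cases fail, so the formula is unsatisfiable.

No satisfying assignment exists.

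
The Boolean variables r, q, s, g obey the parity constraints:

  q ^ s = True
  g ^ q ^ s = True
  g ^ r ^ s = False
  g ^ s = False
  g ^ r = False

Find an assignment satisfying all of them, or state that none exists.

r = False; q = True; s = False; g = False

q ^ s = T ^ F = True ✓
g ^ q ^ s = F ^ T ^ F = True ✓
g ^ r ^ s = F ^ F ^ F = False ✓
g ^ s = F ^ F = False ✓
g ^ r = F ^ F = False ✓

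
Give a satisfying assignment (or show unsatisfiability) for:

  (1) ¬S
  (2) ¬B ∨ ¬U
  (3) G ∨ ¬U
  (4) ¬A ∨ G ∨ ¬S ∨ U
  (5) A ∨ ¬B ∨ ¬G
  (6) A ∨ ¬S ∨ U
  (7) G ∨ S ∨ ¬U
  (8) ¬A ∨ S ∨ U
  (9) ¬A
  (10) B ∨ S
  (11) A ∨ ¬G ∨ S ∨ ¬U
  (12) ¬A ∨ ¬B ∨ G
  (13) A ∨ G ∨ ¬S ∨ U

Unit clause (¬S) forces S = False.
Unit clause (¬A) forces A = False.
In (B ∨ S) only B is left, so B = True.
In (¬B ∨ ¬U) only ¬U is left, so U = False.
In (A ∨ ¬B ∨ ¬G) only ¬G is left, so G = False.
All clauses satisfied.

B = True, A = False, S = False, U = False, G = False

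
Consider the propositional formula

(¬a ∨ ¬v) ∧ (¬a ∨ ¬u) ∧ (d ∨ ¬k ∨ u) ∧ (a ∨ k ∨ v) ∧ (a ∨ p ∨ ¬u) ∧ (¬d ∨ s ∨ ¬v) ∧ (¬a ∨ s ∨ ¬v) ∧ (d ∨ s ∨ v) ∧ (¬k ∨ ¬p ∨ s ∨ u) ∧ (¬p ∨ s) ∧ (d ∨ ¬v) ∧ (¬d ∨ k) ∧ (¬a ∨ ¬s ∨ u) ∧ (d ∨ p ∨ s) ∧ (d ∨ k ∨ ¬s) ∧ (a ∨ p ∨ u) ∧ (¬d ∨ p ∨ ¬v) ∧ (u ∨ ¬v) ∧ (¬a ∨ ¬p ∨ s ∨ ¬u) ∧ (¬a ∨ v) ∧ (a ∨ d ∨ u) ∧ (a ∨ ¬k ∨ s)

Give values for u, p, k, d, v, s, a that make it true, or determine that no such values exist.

u = True; p = True; k = True; d = False; v = False; s = True; a = False

Set u = True.
  then (¬a ∨ ¬u) forces a = False.
  then (a ∨ p ∨ ¬u) forces p = True.
  then (¬p ∨ s) forces s = True.
Set k = True.
Set d = False.
  then (d ∨ ¬v) forces v = False.
All clauses satisfied.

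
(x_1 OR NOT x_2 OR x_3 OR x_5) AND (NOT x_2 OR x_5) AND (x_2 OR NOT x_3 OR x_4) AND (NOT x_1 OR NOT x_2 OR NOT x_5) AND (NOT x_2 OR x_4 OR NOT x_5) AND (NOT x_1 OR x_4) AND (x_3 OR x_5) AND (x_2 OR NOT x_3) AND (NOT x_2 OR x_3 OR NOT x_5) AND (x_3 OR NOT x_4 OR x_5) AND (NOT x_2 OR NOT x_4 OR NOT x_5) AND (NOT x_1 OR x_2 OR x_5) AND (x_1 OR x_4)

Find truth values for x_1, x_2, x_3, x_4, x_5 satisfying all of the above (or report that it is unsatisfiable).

x_1: True, x_2: False, x_3: False, x_4: True, x_5: True

Set x_1 = True.
  then (NOT x_1 OR x_4) forces x_4 = True.
Try x_2 = True:
  (NOT x_2 OR x_5) forces x_5 = True.
  clause (NOT x_1 OR NOT x_2 OR NOT x_5) is falsified — backtrack.
So x_2 = False.
  then (x_2 OR NOT x_3) forces x_3 = False.
  then (x_3 OR NOT x_4 OR x_5) forces x_5 = True.
All clauses satisfied.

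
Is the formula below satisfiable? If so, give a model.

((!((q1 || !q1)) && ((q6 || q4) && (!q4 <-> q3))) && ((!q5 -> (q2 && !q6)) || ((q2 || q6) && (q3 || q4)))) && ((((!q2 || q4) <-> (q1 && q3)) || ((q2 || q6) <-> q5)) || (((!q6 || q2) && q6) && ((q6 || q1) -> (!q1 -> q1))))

The conjunct !((q1 || !q1)) is unsatisfiable on its own:
  q1=F: evaluates to False.
  q1=T: evaluates to False.
So the whole conjunction is unsatisfiable.

UNSATISFIABLE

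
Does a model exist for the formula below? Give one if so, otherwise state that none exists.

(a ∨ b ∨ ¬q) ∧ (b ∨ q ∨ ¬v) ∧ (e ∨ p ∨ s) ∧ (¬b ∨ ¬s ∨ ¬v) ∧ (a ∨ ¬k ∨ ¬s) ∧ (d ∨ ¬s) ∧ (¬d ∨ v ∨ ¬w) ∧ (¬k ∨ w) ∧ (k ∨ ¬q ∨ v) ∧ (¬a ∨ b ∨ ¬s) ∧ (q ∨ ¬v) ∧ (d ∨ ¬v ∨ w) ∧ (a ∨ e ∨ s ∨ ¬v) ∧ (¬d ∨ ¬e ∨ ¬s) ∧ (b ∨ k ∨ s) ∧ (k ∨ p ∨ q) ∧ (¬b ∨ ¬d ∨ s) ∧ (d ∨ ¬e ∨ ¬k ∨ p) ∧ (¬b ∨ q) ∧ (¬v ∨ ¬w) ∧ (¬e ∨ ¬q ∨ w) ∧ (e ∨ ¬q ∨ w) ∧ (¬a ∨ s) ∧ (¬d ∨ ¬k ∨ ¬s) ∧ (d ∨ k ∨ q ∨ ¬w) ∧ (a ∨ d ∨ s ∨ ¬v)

q = True, k = True, v = False, b = True, e = False, s = False, a = False, p = True, d = False, w = True

Set q = True.
Try k = False:
  (k ∨ ¬q ∨ v) forces v = True.
  (¬v ∨ ¬w) forces w = False.
  (d ∨ ¬v ∨ w) forces d = True.
  (¬e ∨ ¬q ∨ w) forces e = False.
  clause (e ∨ ¬q ∨ w) is falsified — backtrack.
So k = True.
  then (¬k ∨ w) forces w = True.
  then (¬v ∨ ¬w) forces v = False.
  then (¬d ∨ v ∨ ¬w) forces d = False.
  then (d ∨ ¬s) forces s = False.
  then (¬a ∨ s) forces a = False.
  then (a ∨ b ∨ ¬q) forces b = True.
Set e = False.
  then (e ∨ p ∨ s) forces p = True.
All clauses satisfied.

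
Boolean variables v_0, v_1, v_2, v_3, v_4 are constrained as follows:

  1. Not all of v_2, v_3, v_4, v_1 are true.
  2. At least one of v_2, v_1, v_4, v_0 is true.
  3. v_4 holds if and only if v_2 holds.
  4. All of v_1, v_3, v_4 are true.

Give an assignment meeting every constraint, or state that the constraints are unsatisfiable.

Unsatisfiable — no assignment works.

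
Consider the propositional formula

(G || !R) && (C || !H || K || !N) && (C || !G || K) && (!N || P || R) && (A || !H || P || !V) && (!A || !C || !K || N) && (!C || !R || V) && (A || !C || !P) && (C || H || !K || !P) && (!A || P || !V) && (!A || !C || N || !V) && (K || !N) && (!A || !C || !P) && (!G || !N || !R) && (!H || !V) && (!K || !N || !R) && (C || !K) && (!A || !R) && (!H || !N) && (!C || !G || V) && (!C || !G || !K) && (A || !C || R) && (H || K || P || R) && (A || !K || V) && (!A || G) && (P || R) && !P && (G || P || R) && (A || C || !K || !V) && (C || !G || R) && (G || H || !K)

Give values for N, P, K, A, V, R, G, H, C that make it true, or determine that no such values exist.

N=F, P=F, K=F, A=F, V=T, R=T, G=T, H=F, C=T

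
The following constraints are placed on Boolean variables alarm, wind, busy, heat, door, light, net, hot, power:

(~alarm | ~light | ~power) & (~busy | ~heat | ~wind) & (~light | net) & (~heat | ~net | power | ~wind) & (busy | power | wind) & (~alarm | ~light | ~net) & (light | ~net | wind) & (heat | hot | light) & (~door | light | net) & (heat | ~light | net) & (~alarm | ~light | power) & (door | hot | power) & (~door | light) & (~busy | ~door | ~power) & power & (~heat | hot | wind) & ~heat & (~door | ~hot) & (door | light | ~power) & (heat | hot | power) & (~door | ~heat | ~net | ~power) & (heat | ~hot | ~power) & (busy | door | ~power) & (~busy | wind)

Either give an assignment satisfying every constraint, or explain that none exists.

alarm: False; wind: True; busy: True; heat: False; door: False; light: True; net: True; hot: False; power: True

Unit clause (power) forces power = True.
Unit clause (~heat) forces heat = False.
In (heat | ~hot | ~power) only ~hot is left, so hot = False.
In (heat | hot | light) only light is left, so light = True.
In (heat | ~light | net) only net is left, so net = True.
In (~alarm | ~light | ~power) only ~alarm is left, so alarm = False.
Set wind = True.
Set busy = True.
  then (~busy | ~door | ~power) forces door = False.
All clauses satisfied.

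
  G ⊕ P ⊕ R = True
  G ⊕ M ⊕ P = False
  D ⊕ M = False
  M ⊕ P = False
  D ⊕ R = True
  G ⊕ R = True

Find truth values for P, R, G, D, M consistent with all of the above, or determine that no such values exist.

P: False; R: True; G: False; D: False; M: False

G ⊕ P ⊕ R = F ⊕ F ⊕ T = True ✓
G ⊕ M ⊕ P = F ⊕ F ⊕ F = False ✓
D ⊕ M = F ⊕ F = False ✓
M ⊕ P = F ⊕ F = False ✓
D ⊕ R = F ⊕ T = True ✓
G ⊕ R = F ⊕ T = True ✓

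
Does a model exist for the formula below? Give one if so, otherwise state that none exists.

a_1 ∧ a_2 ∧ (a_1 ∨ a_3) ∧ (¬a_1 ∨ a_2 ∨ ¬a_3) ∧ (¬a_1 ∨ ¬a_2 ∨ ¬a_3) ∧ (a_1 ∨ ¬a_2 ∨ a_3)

Unit clause (a_1) forces a_1 = True.
Unit clause (a_2) forces a_2 = True.
In (¬a_1 ∨ ¬a_2 ∨ ¬a_3) only ¬a_3 is left, so a_3 = False.
Check each clause:
  (a_1): a_1 holds.
  (a_2): a_2 holds.
  (a_1 ∨ a_3): a_1 holds.
  (¬a_1 ∨ a_2 ∨ ¬a_3): a_2 holds.
  (¬a_1 ∨ ¬a_2 ∨ ¬a_3): ¬a_3 holds.
  (a_1 ∨ ¬a_2 ∨ a_3): a_1 holds.
All clauses satisfied.

a_1 = True, a_2 = True, a_3 = False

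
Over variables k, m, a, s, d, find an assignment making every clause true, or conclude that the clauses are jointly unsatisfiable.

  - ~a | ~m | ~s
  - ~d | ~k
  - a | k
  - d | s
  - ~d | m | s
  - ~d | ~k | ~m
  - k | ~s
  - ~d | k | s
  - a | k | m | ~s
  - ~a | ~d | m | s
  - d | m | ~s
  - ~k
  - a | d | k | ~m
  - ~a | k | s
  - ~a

Case k = True:
  Clause (~k) is falsified — contradiction.
Case k = False:
  (a | k) forces a = True.
  Clause (~a) is falsified — contradiction.
Both cases fail, so the formula is unsatisfiable.

Unsatisfiable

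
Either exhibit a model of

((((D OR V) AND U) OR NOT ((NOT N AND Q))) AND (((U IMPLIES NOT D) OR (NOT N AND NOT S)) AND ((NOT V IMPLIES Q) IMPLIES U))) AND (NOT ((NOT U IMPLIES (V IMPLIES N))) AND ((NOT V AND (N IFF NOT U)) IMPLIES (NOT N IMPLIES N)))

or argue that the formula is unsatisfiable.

Case U = True: the conjunct NOT ((NOT U IMPLIES (V IMPLIES N))) becomes NOT ((False IMPLIES (V IMPLIES N))) = False.
Case U = False: the formula simplifies to (NOT ((NOT N AND Q)) AND NOT ((NOT V IMPLIES Q))) AND (NOT ((V IMPLIES N)) AND ((NOT V AND N) IMPLIES (NOT N IMPLIES N))).
  V = True: the conjunct NOT ((NOT V IMPLIES Q)) becomes NOT ((False IMPLIES Q)) = False.
  V = False: the conjunct NOT ((V IMPLIES N)) becomes NOT ((False IMPLIES N)) = False.
Both cases fail — unsatisfiable.

The formula is unsatisfiable.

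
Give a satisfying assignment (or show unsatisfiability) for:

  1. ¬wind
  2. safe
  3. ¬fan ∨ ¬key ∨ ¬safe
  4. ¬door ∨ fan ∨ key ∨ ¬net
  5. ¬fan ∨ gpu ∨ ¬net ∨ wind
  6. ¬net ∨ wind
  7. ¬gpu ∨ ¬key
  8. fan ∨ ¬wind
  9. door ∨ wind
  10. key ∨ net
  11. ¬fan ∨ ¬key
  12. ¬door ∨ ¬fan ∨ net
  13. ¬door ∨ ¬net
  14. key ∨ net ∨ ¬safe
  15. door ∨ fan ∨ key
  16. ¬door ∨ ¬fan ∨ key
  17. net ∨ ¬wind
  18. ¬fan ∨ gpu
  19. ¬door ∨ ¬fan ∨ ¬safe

wind = False; fan = False; key = True; safe = True; door = True; net = False; gpu = False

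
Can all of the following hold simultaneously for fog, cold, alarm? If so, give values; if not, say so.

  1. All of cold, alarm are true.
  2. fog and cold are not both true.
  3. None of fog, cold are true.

Case cold = True:
  Constraint (3) is violated (cold=T) — contradiction.
Case cold = False:
  Constraint (1) is violated (cold=F) — contradiction.
Both cases fail — unsatisfiable.

The formula is unsatisfiable.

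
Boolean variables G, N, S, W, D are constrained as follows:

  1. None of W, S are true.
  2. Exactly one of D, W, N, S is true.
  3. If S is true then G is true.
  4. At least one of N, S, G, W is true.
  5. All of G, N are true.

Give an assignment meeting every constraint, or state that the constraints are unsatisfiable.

G: True, N: True, S: False, W: False, D: False

  (1) {W, S}: 0 true — none ✓
  (2) {D, W, N, S}: 1 true — exactly one ✓
  (3) S=F ⇒ G: vacuous ✓
  (4) {N, S, G, W}: 2 true — at least one ✓
  (5) {G, N}: all 2 true ✓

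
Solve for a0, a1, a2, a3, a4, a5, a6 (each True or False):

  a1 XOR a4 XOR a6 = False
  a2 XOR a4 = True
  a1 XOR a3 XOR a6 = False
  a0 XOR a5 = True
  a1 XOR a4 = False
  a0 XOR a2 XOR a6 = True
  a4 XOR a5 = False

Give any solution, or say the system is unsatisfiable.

Adding constraints 1, 2, 4, 5, 6, 7 mod 2: every variable appears an even number of times on the left, so the left side is 0.
But the right sides sum to 1 (mod 2). 0 ≠ 1 — the system is inconsistent.

UNSATISFIABLE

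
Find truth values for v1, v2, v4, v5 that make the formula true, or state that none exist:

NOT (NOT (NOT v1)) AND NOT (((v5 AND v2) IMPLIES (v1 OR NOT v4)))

v1 = False, v2 = True, v4 = True, v5 = True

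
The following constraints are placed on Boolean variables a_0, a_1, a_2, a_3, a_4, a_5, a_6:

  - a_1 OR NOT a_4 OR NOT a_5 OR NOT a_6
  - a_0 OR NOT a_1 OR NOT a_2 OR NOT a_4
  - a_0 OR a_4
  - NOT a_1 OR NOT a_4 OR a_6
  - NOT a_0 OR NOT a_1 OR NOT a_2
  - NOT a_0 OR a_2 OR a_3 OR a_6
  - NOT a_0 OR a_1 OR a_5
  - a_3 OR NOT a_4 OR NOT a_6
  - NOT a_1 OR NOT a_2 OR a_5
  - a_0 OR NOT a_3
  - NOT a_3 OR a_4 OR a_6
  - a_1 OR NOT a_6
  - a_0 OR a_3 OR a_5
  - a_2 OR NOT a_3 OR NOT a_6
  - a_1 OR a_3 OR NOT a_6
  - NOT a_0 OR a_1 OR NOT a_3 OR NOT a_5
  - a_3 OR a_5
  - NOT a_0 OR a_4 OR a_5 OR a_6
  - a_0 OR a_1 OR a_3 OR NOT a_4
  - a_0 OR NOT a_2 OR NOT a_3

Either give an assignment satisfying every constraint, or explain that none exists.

Try a_0 = False:
  (a_0 OR a_4) forces a_4 = True.
  (a_0 OR NOT a_3) forces a_3 = False.
  (a_3 OR NOT a_4 OR NOT a_6) forces a_6 = False.
  (NOT a_1 OR NOT a_4 OR a_6) forces a_1 = False.
  clause (a_0 OR a_1 OR a_3 OR NOT a_4) is falsified — backtrack.
So a_0 = True.
Set a_1 = False.
  then (NOT a_0 OR a_1 OR a_5) forces a_5 = True.
  then (a_1 OR NOT a_6) forces a_6 = False.
  then (NOT a_0 OR a_1 OR NOT a_3 OR NOT a_5) forces a_3 = False.
  then (NOT a_0 OR a_2 OR a_3 OR a_6) forces a_2 = True.
Set a_4 = False.
All clauses satisfied.

a_0 = True; a_1 = False; a_2 = True; a_3 = False; a_4 = False; a_5 = True; a_6 = False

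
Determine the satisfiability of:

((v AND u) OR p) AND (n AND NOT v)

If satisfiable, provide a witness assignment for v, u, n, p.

v = False, u = False, n = True, p = True

  (v AND u) OR p = True
    v AND u = False
  n AND NOT v = True
    NOT v = True
Both conjuncts True, so the formula holds.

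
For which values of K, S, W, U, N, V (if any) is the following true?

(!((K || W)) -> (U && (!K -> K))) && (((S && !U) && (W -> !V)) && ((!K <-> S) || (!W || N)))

K=T, S=T, W=F, U=F, N=T, V=F

  !((K || W)) -> (U && (!K -> K)) = True
    !((K || W)) = False
      K || W = True
    U && (!K -> K) = False
      !K -> K = True
        !K = False
  ((S && !U) && (W -> !V)) && ((!K <-> S) || (!W || N)) = True
    (S && !U) && (W -> !V) = True
      S && !U = True
        !U = True
      W -> !V = True
        !V = True
    (!K <-> S) || (!W || N) = True
      !K <-> S = False
        !K = False
      !W || N = True
        !W = True
Both conjuncts True, so the formula holds.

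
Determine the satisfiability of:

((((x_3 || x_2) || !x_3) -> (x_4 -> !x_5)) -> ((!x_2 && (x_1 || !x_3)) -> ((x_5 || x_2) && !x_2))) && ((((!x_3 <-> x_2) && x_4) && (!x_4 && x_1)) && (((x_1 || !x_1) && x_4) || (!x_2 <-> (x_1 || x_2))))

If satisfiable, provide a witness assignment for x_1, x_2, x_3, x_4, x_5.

Case x_4 = True: the conjunct !x_4 is False.
Case x_4 = False: the conjunct x_4 is False.
Both cases fail — unsatisfiable.

No satisfying assignment exists.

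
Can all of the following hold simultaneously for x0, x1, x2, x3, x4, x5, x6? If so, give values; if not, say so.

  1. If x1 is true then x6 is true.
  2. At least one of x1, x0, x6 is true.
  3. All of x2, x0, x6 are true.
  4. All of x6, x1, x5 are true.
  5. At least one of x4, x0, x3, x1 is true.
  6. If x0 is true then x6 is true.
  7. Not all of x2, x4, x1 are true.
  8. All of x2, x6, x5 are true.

x0 = True; x1 = True; x2 = True; x3 = True; x4 = False; x5 = True; x6 = True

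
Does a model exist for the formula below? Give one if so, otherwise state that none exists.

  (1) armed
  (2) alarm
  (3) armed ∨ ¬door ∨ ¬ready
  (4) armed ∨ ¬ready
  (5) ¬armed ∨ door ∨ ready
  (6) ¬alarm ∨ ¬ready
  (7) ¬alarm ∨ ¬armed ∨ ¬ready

Unit clause (armed) forces armed = True.
Unit clause (alarm) forces alarm = True.
In (¬alarm ∨ ¬ready) only ¬ready is left, so ready = False.
In (¬armed ∨ door ∨ ready) only door is left, so door = True.
All clauses satisfied.

door = True; alarm = True; ready = False; armed = True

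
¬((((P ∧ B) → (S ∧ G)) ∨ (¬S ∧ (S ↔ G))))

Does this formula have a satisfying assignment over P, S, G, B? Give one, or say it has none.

P = True, S = True, G = False, B = True

  ¬((((P ∧ B) → (S ∧ G)) ∨ (¬S ∧ (S ↔ G)))) = True
    ((P ∧ B) → (S ∧ G)) ∨ (¬S ∧ (S ↔ G)) = False
      (P ∧ B) → (S ∧ G) = False
        P ∧ B = True
        S ∧ G = False
      ¬S ∧ (S ↔ G) = False
        ¬S = False
        S ↔ G = False
The formula evaluates to True.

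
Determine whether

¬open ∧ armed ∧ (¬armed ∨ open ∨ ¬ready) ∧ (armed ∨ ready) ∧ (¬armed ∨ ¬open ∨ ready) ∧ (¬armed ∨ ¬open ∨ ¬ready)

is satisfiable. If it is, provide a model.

Unit clause (¬open) forces open = False.
Unit clause (armed) forces armed = True.
In (¬armed ∨ open ∨ ¬ready) only ¬ready is left, so ready = False.
Check each clause:
  (¬open): ¬open holds.
  (armed): armed holds.
  (¬armed ∨ open ∨ ¬ready): ¬ready holds.
  (armed ∨ ready): armed holds.
  (¬armed ∨ ¬open ∨ ready): ¬open holds.
  (¬armed ∨ ¬open ∨ ¬ready): ¬open holds.
All clauses satisfied.

ready: False, open: False, armed: True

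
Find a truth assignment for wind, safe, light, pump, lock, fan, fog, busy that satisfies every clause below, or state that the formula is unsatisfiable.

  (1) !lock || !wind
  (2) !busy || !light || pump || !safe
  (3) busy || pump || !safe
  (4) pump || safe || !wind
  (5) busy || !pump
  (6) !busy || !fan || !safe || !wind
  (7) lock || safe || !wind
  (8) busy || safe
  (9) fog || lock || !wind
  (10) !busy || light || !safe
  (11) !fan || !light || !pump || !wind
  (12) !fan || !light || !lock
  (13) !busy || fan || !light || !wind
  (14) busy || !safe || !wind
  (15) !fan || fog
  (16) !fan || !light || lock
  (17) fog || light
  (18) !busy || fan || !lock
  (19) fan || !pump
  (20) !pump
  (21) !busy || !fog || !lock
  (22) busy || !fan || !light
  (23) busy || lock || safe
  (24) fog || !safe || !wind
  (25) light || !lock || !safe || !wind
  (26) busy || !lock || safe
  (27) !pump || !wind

wind = False, safe = False, light = True, pump = False, lock = False, fan = False, fog = False, busy = True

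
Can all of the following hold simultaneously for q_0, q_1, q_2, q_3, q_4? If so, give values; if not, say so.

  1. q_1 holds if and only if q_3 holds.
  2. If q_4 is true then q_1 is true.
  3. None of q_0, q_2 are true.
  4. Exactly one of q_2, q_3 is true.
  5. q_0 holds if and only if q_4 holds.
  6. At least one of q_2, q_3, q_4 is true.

q_0=F, q_1=T, q_2=F, q_3=T, q_4=F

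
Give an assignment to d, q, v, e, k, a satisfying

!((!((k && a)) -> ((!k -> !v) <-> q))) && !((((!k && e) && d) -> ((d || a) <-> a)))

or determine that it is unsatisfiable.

d = True, q = True, v = True, e = True, k = False, a = False

  !((!((k && a)) -> ((!k -> !v) <-> q))) = True
    !((k && a)) -> ((!k -> !v) <-> q) = False
      !((k && a)) = True
        k && a = False
      (!k -> !v) <-> q = False
        !k -> !v = False
          !k = True
          !v = False
  !((((!k && e) && d) -> ((d || a) <-> a))) = True
    ((!k && e) && d) -> ((d || a) <-> a) = False
      (!k && e) && d = True
        !k && e = True
          !k = True
      (d || a) <-> a = False
        d || a = True
Both conjuncts True, so the formula holds.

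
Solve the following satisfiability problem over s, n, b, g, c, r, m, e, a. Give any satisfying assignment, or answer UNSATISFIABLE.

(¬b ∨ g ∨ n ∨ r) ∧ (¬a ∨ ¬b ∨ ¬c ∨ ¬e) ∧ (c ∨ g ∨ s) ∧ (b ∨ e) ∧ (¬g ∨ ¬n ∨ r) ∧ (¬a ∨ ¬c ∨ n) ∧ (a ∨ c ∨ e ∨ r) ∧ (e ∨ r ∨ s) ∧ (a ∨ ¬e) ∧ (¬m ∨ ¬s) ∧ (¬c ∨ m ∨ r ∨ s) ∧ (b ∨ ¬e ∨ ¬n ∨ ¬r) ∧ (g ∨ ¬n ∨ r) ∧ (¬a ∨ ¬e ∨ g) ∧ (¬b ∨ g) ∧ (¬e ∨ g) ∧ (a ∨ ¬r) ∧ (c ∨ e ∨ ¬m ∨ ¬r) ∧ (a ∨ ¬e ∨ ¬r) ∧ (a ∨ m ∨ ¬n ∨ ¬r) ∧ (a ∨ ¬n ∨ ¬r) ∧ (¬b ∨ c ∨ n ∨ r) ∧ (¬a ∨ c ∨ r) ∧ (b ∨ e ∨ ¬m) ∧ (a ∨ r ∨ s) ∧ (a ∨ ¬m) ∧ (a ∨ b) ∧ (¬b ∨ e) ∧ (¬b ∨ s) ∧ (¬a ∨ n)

s: True; n: True; b: True; g: True; c: False; r: True; m: False; e: True; a: True

Set s = True.
  then (¬m ∨ ¬s) forces m = False.
Try n = False:
  (¬a ∨ n) forces a = False.
  (a ∨ ¬e) forces e = False.
  (b ∨ e) forces b = True.
  clause (¬b ∨ e) is falsified — backtrack.
So n = True.
Set b = True.
  then (¬b ∨ g) forces g = True.
  then (¬b ∨ e) forces e = True.
  then (¬g ∨ ¬n ∨ r) forces r = True.
  then (a ∨ ¬e) forces a = True.
  then (¬a ∨ ¬b ∨ ¬c ∨ ¬e) forces c = False.
All clauses satisfied.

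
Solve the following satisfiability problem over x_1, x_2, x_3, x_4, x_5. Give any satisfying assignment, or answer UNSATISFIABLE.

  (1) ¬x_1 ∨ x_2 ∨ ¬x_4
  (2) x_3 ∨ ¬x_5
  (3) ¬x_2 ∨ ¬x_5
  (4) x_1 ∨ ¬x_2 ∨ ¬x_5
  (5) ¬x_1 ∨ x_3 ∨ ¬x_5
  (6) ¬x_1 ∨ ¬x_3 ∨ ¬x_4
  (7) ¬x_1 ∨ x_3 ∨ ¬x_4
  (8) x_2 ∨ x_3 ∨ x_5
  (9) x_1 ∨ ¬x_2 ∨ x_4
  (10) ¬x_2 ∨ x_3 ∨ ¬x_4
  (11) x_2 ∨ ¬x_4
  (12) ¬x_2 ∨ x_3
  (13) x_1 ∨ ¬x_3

x_1 = True, x_2 = False, x_3 = True, x_4 = False, x_5 = False

Set x_1 = True.
Set x_2 = False.
  then (¬x_1 ∨ x_2 ∨ ¬x_4) forces x_4 = False.
Set x_3 = True.
Set x_5 = False.
All clauses satisfied.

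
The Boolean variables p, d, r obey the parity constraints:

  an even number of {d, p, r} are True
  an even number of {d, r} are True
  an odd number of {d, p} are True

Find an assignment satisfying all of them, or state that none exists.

p = False, d = True, r = True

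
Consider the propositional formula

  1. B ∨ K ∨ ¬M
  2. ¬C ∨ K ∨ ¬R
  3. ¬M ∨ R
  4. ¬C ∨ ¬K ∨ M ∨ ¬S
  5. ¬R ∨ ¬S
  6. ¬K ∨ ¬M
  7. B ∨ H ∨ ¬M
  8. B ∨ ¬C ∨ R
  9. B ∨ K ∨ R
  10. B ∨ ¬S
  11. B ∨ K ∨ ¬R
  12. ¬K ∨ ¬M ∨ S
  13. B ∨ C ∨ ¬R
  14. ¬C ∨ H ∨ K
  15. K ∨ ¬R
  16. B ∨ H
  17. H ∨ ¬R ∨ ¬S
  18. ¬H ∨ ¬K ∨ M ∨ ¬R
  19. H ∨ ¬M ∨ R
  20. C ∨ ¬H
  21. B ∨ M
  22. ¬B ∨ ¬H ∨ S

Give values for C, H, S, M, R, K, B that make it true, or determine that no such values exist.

C: True, H: False, S: False, M: False, R: True, K: True, B: True

Set C = True.
Set H = False.
  then (¬C ∨ H ∨ K) forces K = True.
  then (B ∨ H) forces B = True.
  then (¬K ∨ ¬M) forces M = False.
  then (¬C ∨ ¬K ∨ M ∨ ¬S) forces S = False.
Set R = True.
All clauses satisfied.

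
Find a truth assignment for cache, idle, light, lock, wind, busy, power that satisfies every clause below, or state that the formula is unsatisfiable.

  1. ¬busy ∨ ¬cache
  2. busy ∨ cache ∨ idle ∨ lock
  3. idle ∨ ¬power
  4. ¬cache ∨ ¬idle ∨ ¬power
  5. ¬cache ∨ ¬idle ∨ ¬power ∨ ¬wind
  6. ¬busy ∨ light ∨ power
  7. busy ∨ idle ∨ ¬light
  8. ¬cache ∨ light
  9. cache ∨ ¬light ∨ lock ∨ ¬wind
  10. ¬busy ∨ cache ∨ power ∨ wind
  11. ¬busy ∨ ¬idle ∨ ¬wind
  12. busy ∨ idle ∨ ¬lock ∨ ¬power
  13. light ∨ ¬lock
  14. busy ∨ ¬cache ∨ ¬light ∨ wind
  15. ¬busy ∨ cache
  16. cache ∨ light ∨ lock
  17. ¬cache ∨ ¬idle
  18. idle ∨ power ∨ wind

cache=F, idle=T, light=T, lock=T, wind=F, busy=F, power=T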